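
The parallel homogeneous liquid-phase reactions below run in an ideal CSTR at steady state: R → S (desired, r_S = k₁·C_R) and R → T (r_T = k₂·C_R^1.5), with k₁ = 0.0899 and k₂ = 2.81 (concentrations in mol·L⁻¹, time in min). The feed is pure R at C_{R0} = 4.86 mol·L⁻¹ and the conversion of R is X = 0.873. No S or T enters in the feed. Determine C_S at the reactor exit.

Exit C_R = C_{R0}(1−X) = 4.86×0.127 = 0.6172 mol·L⁻¹.
In a CSTR the entire volume is at exit conditions, so r_S = 0.0899×0.6172 = 0.05549 and r_T = 2.81×0.6172^1.5 = 1.363.
Fraction of consumed R going to S: r_S/(r_S+r_T) = 0.03913.
C_S = 0.03913·C_{R0}·X = 0.03913×4.86×0.873 = 0.166 mol·L⁻¹.

0.166 mol·L⁻¹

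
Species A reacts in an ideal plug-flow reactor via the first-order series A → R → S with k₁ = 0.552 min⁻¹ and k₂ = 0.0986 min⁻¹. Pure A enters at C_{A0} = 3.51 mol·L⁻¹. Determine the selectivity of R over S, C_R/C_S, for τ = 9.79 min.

For first-order series with pure A initially, C_R(τ) = k₁C_{A0}/(k₂−k₁)·(e^(−k₁τ) − e^(−k₂τ)).
e^(−k₁τ) = e^(−0.552×9.79) = e^(−5.404) = 0.004498; e^(−k₂τ) = e^(−0.9653) = 0.3809.
C_R = 0.552×3.51/(0.0986−0.552) × (0.004498−0.3809) = (-4.273)×(-0.3764) = 1.608 mol·L⁻¹.
C_A = C_{A0}e^(−k₁τ) = 0.01579 mol·L⁻¹, so C_S = C_{A0}−C_A−C_R = 1.886 mol·L⁻¹; C_R/C_S = 0.853.

0.853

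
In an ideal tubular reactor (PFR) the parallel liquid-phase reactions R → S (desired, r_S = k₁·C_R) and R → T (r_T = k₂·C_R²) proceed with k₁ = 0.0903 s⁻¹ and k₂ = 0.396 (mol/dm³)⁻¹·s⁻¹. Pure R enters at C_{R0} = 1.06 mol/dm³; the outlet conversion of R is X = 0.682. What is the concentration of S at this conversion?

C_R = C_{R0}(1−X) = 0.3371 mol/dm³.
Along a PFR/batch, dC_S/dC_R = −r_S/(r_S+r_T) = −k₁/(k₁+k₂·C_R).
Integrating from C_{R0} to C_R: C_S = (0.0903/0.396)·ln[(0.0903+0.396·1.06)/(0.0903+0.396·0.337)] = 0.2280·ln(0.5101/0.2238) = 0.1879 mol/dm³.

0.188 mol/dm³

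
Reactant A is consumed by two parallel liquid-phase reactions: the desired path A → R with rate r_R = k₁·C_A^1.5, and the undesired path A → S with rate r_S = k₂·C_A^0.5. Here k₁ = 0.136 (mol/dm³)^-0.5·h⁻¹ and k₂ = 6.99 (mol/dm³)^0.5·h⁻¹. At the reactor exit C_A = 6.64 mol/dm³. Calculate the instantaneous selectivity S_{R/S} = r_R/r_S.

S_{R/S} = r_R/r_S = (k₁·C_A^1.5)/(k₂·C_A^0.5) = (k₁/k₂)·C_A.
= (0.136×6.640^1.5) / (6.99×6.640^0.5) = 2.327/18.01 = 0.129.
Since the desired path is higher order in A, keeping C_A high (PFR or concentrated feed) favours R.

0.129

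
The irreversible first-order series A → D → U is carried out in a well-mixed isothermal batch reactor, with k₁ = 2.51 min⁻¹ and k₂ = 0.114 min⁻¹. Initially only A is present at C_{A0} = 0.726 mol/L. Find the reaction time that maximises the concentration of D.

1.29 min

Setting dC_D/dt = 0 gives t_opt = ln(k₂/k₁)/(k₂−k₁).
= ln(0.114/2.51)/(0.114−2.51) = ln(0.04542)/-2.396 = -3.092/-2.396 = 1.29 min.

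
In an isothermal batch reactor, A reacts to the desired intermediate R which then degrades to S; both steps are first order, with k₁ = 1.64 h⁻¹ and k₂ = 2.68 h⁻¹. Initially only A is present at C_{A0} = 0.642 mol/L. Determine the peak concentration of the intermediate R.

0.181 mol/L

For a first-order series the maximum intermediate yield is C_{R,max}/C_{A0} = (k₁/k₂)^[k₂/(k₂−k₁)].
= (1.64/2.68)^(2.68/(2.68−1.64)) = (0.6119)^(2.577) = 0.2821.
C_{R,max} = 0.2821×0.642 = 0.181 mol/L.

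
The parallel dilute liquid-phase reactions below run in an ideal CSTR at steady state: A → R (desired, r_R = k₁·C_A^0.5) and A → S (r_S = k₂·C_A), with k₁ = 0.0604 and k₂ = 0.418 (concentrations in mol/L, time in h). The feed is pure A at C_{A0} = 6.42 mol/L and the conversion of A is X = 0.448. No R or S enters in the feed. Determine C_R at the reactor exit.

Exit C_A = C_{A0}(1−X) = 6.42×0.552 = 3.544 mol/L.
Rates in a CSTR are evaluated at the outlet concentration: r_R = 0.0604×3.544^0.5 = 0.1137, r_S = 0.418×3.544 = 1.481.
Fraction of consumed A going to R: r_R/(r_R+r_S) = 0.07129.
C_R = 0.07129·C_{A0}·X = 0.07129×6.42×0.448 = 0.205 mol/L.

0.205 mol/L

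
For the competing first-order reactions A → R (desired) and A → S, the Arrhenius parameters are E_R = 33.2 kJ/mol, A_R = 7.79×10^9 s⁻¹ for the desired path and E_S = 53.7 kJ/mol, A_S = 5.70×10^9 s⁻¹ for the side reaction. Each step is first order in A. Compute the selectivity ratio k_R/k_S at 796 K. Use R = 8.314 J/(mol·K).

30.3

Since both paths have the same order in A, the concentration cancels and S_{R/S} = k_R/k_S = (A_R/A_S)·exp[(E_S−E_R)/(RT)].
(E_S−E_R)/(RT) = (53.7−33.2)×10³/(8.314×796) = 20500/6618 = 3.098.
k_R/k_S = (7.79×10^9/5.70×10^9)·exp(3.098) = 1.367 × 22.15 = 30.3.
Since E_R < E_S, lowering the temperature improves selectivity toward R.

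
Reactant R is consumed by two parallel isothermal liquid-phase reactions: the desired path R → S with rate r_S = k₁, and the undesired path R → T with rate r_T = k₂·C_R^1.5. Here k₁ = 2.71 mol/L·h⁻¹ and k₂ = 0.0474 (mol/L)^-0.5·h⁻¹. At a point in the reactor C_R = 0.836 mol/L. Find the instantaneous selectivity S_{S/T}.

S_{S/T} = r_S/r_T = (k₁)/(k₂·C_R^1.5) = (k₁/k₂)·C_R^-1.5.
= (2.71) / (0.0474×0.8360^1.5) = 2.710/0.03623 = 74.8.
The undesired path is higher order in R, so low C_R (CSTR or dilute feed) favours S.

74.8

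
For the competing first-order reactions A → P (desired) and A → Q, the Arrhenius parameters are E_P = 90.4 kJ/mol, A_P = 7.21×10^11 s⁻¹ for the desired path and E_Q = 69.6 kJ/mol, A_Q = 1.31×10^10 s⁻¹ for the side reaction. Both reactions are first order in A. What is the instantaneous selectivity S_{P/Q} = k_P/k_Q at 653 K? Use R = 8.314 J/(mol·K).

With equal orders, S_{P/Q} = k_P/k_Q = (A_P/A_Q)·exp[(E_Q−E_P)/(RT)].
(E_Q−E_P)/(RT) = (69.6−90.4)×10³/(8.314×653) = -20800/5429 = -3.831.
k_P/k_Q = (7.21×10^11/1.31×10^10)·exp(-3.831) = 55.04 × 0.02168 = 1.19.
Since E_P > E_Q, raising the temperature improves selectivity toward P.

1.19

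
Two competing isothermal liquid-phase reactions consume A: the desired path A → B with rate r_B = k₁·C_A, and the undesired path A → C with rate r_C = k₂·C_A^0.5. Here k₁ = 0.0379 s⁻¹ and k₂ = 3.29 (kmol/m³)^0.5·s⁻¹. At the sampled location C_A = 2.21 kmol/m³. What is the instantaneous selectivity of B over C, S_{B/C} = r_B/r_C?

0.0171

S_{B/C} = r_B/r_C = (k₁·C_A)/(k₂·C_A^0.5) = (k₁/k₂)·C_A^0.5.
= (0.0379×2.210) / (3.29×2.210^0.5) = 0.08376/4.891 = 0.0171.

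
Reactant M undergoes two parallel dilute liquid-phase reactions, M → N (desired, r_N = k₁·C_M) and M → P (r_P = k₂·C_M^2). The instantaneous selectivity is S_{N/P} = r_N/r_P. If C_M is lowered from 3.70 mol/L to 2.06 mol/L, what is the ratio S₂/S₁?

S_{N/P} = (k₁/k₂)·C_M⁻¹, so S₂/S₁ = (C_{M,2}/C_{M,1})⁻¹.
= 3.70/2.06 = 1.80.
Selectivity toward N rises as C_M falls — low-concentration operation is favoured.

1.80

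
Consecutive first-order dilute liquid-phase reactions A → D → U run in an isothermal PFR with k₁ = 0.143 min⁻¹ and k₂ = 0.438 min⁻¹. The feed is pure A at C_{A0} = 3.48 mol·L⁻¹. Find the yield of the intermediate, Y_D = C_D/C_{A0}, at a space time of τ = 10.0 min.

0.110

The intermediate concentration in a first-order A→B→C sequence is C_D = k₁C_{A0}(e^(−k₁τ) − e^(−k₂τ))/(k₂−k₁).
e^(−k₁τ) = e^(−0.143×10.0) = e^(−1.430) = 0.2393; e^(−k₂τ) = e^(−4.380) = 0.01253.
C_D = 0.143×3.48/(0.438−0.143) × (0.2393−0.01253) = 1.687×0.2268 = 0.3826 mol·L⁻¹.
Y_D = C_D/C_{A0} = 0.3826/3.48 = 0.110.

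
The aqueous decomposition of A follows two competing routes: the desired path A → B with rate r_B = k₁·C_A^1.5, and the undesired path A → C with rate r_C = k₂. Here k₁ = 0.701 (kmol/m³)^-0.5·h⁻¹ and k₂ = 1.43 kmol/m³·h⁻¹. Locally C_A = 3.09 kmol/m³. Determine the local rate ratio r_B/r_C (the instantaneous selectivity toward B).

S_{B/C} = r_B/r_C = (k₁·C_A^1.5)/(k₂) = (k₁/k₂)·C_A^1.5.
= (0.701×3.090^1.5) / (1.43) = 3.808/1.430 = 2.66.

2.66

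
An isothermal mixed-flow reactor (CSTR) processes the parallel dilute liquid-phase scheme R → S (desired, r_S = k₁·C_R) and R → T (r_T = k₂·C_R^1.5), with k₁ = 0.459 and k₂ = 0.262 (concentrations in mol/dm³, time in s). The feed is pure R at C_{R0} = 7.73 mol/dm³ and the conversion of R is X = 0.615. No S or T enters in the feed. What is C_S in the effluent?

2.40 mol/dm³

Exit C_R = C_{R0}(1−X) = 7.73×0.385 = 2.976 mol/dm³.
In a CSTR the entire volume is at exit conditions, so r_S = 0.459×2.976 = 1.366 and r_T = 0.262×2.976^1.5 = 1.345.
Fraction of consumed R going to S: r_S/(r_S+r_T) = 0.5039.
C_S = 0.5039·C_{R0}·X = 0.5039×7.73×0.615 = 2.40 mol/dm³.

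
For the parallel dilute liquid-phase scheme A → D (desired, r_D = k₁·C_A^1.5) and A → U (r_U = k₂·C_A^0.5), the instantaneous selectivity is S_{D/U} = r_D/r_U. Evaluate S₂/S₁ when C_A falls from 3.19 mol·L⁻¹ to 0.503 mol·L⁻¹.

S_{D/U} = (k₁/k₂)·C_A, so S₂/S₁ = (C_{A,2}/C_{A,1}).
= 0.503/3.19 = 0.158.

0.158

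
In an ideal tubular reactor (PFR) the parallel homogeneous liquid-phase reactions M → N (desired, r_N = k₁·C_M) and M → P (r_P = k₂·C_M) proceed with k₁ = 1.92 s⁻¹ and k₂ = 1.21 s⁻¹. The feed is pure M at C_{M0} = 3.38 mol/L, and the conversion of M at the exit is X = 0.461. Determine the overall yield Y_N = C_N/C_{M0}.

0.283

C_M = C_{M0}(1−X) = 1.822 mol/L.
Both paths are first order in M, so the instantaneous fraction to N is constant: dC_N/d(−C_M) = k₁/(k₁+k₂) = 0.6134.
C_N = 0.6134·(C_{M0}−C_M) = 0.6134×1.558 = 0.956 mol/L.
Y_N = C_N/C_{M0} = 0.9558/3.38 = 0.283.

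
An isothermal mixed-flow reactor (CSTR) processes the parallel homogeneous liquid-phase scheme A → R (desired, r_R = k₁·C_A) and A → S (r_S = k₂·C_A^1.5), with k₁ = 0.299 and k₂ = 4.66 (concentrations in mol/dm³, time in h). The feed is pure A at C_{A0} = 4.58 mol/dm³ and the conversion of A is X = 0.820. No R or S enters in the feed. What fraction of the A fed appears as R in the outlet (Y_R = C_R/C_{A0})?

0.0541

Exit C_A = C_{A0}(1−X) = 4.58×0.180 = 0.8244 mol/dm³.
Rates in a CSTR are evaluated at the outlet concentration: r_R = 0.299×0.8244 = 0.2465, r_S = 4.66×0.8244^1.5 = 3.488.
Fraction of consumed A going to R: r_R/(r_R+r_S) = 0.06600.
C_R = 0.06600·C_{A0}·X = 0.06600×4.58×0.820 = 0.248 mol/dm³; Y_R = C_R/C_{A0} = 0.0541.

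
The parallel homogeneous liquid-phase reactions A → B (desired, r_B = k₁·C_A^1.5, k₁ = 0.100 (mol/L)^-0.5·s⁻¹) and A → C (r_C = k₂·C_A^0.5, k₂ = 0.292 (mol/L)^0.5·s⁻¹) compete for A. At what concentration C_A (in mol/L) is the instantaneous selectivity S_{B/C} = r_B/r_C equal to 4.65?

13.6 mol/L

S_{B/C} = (k₁/k₂)·C_A ⇒ C_A = S·k₂/k₁.
= 4.65×0.292/0.100 = 13.6 mol/L.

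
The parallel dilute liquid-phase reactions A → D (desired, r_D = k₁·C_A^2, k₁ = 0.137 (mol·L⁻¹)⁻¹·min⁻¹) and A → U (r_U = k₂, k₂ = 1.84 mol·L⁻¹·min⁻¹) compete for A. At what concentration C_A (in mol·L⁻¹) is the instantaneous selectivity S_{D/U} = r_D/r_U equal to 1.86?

S_{D/U} = (k₁/k₂)·C_A^2 ⇒ C_A = (S·k₂/k₁)^(0.5).
= (1.86×1.84/0.137)^(0.5) = (24.98)^(0.5) = 5.00 mol·L⁻¹.

5.00 mol·L⁻¹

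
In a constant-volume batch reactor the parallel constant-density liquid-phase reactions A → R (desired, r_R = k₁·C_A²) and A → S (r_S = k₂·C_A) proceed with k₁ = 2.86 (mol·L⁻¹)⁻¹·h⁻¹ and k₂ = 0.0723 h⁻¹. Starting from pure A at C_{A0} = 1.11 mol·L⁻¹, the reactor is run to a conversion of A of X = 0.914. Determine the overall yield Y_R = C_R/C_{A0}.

0.863

C_A = C_{A0}(1−X) = 0.09546 mol·L⁻¹.
Along a PFR/batch, dC_S/dC_A = −r_S/(r_R+r_S) = −k₂/(k₂+k₁·C_A).
Integrating from C_{A0} to C_A: C_S = (0.0723/2.86)·ln[(0.0723+2.86·1.11)/(0.0723+2.86·0.0955)] = 0.02528·ln(3.247/0.3453) = 0.05665 mol·L⁻¹.
Then C_R = (C_{A0}−C_A) − C_S = 1.015 − 0.05665 = 0.9579 mol·L⁻¹.
Y_R = C_R/C_{A0} = 0.9579/1.11 = 0.863.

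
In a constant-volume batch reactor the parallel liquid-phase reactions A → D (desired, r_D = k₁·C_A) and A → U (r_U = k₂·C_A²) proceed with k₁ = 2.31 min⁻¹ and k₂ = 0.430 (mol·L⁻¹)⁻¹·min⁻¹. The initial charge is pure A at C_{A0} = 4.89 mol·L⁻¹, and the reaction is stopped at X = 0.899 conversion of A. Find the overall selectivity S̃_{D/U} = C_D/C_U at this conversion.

C_A = C_{A0}(1−X) = 0.4939 mol·L⁻¹.
Along a PFR/batch, dC_D/dC_A = −r_D/(r_D+r_U) = −k₁/(k₁+k₂·C_A).
Integrating from C_{A0} to C_A: C_D = (2.31/0.430)·ln[(2.31+0.430·4.89)/(2.31+0.430·0.494)] = 5.372·ln(4.413/2.522) = 3.005 mol·L⁻¹.
C_U = (C_{A0}−C_A)−C_D = 1.392 mol·L⁻¹; S̃_{D/U} = 3.005/1.392 = 2.16.

2.16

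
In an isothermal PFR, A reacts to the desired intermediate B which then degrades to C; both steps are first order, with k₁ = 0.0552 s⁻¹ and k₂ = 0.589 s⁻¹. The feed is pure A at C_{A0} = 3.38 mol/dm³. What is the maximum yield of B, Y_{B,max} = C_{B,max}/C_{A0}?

At the optimum, C_{B,max}/C_{A0} = (k₁/k₂)^[k₂/(k₂−k₁)].
= (0.0552/0.589)^(0.589/(0.589−0.0552)) = (0.09372)^(1.103) = 0.07337.

0.0734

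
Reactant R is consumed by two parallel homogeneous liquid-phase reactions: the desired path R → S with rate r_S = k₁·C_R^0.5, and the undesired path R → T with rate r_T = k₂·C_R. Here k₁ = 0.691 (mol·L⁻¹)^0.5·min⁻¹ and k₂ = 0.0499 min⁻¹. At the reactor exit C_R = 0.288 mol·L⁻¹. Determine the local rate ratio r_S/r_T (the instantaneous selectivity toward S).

S_{S/T} = r_S/r_T = (k₁·C_R^0.5)/(k₂·C_R) = (k₁/k₂)·C_R^-0.5.
= (0.691×0.2880^0.5) / (0.0499×0.2880) = 0.3708/0.01437 = 25.8.

25.8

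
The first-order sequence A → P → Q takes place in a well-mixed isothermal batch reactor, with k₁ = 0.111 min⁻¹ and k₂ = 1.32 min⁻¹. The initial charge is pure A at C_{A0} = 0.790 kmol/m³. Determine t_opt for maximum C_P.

2.05 min

For first-order series the maximum of C_P occurs at t_opt = ln(k₂/k₁)/(k₂−k₁).
= ln(1.32/0.111)/(1.32−0.111) = ln(11.89)/1.209 = 2.476/1.209 = 2.05 min.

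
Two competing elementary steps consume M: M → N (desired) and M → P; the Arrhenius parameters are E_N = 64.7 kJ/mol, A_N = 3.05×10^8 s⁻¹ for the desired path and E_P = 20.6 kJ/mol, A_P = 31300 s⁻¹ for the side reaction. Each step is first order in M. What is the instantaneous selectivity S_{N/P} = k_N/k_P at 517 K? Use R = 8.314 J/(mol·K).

With equal orders, S_{N/P} = k_N/k_P = (A_N/A_P)·exp[(E_P−E_N)/(RT)].
(E_P−E_N)/(RT) = (20.6−64.7)×10³/(8.314×517) = -44100/4298 = -10.26.
k_N/k_P = (3.05×10^8/31300)·exp(-10.26) = 9744 × 3.501×10^-5 = 0.341.
Since E_N > E_P, raising the temperature improves selectivity toward N.

0.341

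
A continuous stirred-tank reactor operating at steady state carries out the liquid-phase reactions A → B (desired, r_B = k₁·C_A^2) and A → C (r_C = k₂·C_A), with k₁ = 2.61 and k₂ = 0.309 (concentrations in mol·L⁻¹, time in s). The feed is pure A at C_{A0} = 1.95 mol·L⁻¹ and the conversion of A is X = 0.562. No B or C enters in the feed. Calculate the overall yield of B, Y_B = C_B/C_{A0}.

Exit C_A = C_{A0}(1−X) = 1.95×0.438 = 0.8541 mol·L⁻¹.
A CSTR operates uniformly at the exit composition, giving r_B = 1.904 and r_C = 0.2639 (each k·C_A^n at C_A = 0.8541).
Fraction of consumed A going to B: r_B/(r_B+r_C) = 0.8783.
C_B = 0.8783·C_{A0}·X = 0.8783×1.95×0.562 = 0.962 mol·L⁻¹; Y_B = C_B/C_{A0} = 0.494.

0.494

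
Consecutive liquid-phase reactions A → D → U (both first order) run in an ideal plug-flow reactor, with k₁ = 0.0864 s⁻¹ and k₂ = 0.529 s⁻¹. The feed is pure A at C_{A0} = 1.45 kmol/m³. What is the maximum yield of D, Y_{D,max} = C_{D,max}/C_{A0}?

0.115

Evaluating C_D at τ_opt = ln(k₂/k₁)/(k₂−k₁) gives C_{D,max}/C_{A0} = (k₁/k₂)^[k₂/(k₂−k₁)].
= (0.0864/0.529)^(0.529/(0.529−0.0864)) = (0.1633)^(1.195) = 0.1147.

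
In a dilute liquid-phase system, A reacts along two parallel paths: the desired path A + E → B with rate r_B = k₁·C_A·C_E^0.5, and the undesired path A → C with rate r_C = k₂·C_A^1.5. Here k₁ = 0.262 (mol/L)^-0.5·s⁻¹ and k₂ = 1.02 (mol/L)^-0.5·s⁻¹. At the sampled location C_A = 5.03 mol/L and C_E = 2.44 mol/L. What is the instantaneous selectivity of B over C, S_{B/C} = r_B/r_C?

S_{B/C} = r_B/r_C = (k₁·C_A·C_E^0.5)/(k₂·C_A^1.5) = (k₁/k₂)·C_A^-0.5·C_E^0.5.
= (0.262×5.030×2.440^0.5) / (1.02×5.030^1.5) = 2.059/11.51 = 0.179.
The undesired path is higher order in A, so low C_A (CSTR or dilute feed) favours B.

0.179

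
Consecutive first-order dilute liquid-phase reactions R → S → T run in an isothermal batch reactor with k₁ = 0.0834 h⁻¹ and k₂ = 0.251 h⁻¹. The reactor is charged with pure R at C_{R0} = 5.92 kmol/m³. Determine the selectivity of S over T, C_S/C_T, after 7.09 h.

For first-order series with pure R initially, C_S(t) = k₁C_{R0}/(k₂−k₁)·(e^(−k₁t) − e^(−k₂t)).
e^(−k₁t) = e^(−0.0834×7.09) = e^(−0.5913) = 0.5536; e^(−k₂t) = e^(−1.780) = 0.1687.
C_S = 0.0834×5.92/(0.251−0.0834) × (0.5536−0.1687) = 2.946×0.3849 = 1.134 kmol/m³.
C_R = C_{R0}e^(−k₁t) = 3.277 kmol/m³, so C_T = C_{R0}−C_R−C_S = 1.509 kmol/m³; C_S/C_T = 0.751.

0.751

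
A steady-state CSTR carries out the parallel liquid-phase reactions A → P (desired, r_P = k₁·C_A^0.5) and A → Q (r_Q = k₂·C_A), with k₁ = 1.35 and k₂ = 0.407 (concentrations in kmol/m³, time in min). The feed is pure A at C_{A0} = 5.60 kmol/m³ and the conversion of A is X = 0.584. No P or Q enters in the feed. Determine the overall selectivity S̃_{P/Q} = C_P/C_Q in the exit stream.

2.17

Exit C_A = C_{A0}(1−X) = 5.60×0.416 = 2.330 kmol/m³.
In a CSTR the entire volume is at exit conditions, so r_P = 1.35×2.330^0.5 = 2.061 and r_Q = 0.407×2.330 = 0.9481.
Overall selectivity = C_P/C_Q = r_Pτ/(r_Qτ) = r_P/r_Q = 2.17.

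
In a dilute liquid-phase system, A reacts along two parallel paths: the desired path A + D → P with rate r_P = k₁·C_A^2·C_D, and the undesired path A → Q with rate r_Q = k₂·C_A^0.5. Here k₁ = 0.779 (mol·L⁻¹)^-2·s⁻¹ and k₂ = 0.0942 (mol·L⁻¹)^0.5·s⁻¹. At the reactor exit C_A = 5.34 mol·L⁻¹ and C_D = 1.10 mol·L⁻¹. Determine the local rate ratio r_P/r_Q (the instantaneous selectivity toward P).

112

S_{P/Q} = r_P/r_Q = (k₁·C_A^2·C_D)/(k₂·C_A^0.5) = (k₁/k₂)·C_A^1.5·C_D.
= (0.779×5.340^2×1.100) / (0.0942×5.340^0.5) = 24.44/0.2177 = 112.
Since the desired path is higher order in A, keeping C_A high (PFR or concentrated feed) favours P.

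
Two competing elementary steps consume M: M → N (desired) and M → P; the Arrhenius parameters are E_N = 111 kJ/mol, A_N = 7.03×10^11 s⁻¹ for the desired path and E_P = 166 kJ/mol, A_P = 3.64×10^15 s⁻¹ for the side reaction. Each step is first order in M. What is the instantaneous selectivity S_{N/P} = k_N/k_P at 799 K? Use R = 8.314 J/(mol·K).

0.761

With equal orders, S_{N/P} = k_N/k_P = (A_N/A_P)·exp[(E_P−E_N)/(RT)].
(E_P−E_N)/(RT) = (166−111)×10³/(8.314×799) = 55000/6643 = 8.280.
k_N/k_P = (7.03×10^11/3.64×10^15)·exp(8.280) = 1.931×10^-4 × 3942 = 0.761.
Since E_N < E_P, lowering the temperature improves selectivity toward N.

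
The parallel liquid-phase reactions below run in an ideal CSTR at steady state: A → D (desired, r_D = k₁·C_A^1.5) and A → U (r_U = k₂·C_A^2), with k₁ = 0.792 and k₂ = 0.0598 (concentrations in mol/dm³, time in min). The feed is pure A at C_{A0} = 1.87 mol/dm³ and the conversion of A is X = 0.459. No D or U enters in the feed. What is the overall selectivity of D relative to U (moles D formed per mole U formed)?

13.2

Exit C_A = C_{A0}(1−X) = 1.87×0.541 = 1.012 mol/dm³.
In a CSTR the entire volume is at exit conditions, so r_D = 0.792×1.012^1.5 = 0.8059 and r_U = 0.0598×1.012^2 = 0.06120.
Overall selectivity = C_D/C_U = r_Dτ/(r_Uτ) = r_D/r_U = 13.2.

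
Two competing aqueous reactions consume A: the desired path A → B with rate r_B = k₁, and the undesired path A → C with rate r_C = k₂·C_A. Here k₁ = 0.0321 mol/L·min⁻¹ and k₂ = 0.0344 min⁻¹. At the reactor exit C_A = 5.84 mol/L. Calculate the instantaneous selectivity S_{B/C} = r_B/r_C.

0.160

S_{B/C} = r_B/r_C = (k₁)/(k₂·C_A) = (k₁/k₂)·C_A⁻¹.
= (0.0321) / (0.0344×5.840) = 0.03210/0.2009 = 0.160.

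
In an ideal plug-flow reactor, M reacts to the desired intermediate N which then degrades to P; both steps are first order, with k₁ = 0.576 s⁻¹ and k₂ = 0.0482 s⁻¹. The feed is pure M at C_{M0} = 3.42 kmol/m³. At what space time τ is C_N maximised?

4.70 s

Setting dC_N/dτ = 0 gives τ_opt = ln(k₂/k₁)/(k₂−k₁).
= ln(0.0482/0.576)/(0.0482−0.576) = ln(0.08368)/-0.5278 = -2.481/-0.5278 = 4.70 s.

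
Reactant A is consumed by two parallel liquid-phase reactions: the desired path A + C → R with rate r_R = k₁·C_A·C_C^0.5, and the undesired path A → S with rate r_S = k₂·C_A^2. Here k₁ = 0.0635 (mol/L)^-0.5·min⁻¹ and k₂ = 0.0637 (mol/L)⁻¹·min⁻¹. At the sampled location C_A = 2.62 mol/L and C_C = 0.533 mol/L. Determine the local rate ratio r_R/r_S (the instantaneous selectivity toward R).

S_{R/S} = r_R/r_S = (k₁·C_A·C_C^0.5)/(k₂·C_A^2) = (k₁/k₂)·C_A⁻¹·C_C^0.5.
= (0.0635×2.620×0.5330^0.5) / (0.0637×2.620^2) = 0.1215/0.4373 = 0.278.
The undesired path is higher order in A, so low C_A (CSTR or dilute feed) favours R.

0.278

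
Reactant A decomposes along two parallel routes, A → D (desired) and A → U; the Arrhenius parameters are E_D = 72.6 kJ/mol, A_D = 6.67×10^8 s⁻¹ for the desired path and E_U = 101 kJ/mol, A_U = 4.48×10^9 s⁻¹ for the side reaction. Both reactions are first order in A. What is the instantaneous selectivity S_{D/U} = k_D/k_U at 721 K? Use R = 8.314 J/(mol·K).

k_D/k_U = (A_D/A_U)·exp[−(E_D−E_U)/(RT)] = (A_D/A_U)·exp[(E_U−E_D)/(RT)].
(E_U−E_D)/(RT) = (101−72.6)×10³/(8.314×721) = 28400/5994 = 4.738.
k_D/k_U = (6.67×10^8/4.48×10^9)·exp(4.738) = 0.1489 × 114.2 = 17.0.

17.0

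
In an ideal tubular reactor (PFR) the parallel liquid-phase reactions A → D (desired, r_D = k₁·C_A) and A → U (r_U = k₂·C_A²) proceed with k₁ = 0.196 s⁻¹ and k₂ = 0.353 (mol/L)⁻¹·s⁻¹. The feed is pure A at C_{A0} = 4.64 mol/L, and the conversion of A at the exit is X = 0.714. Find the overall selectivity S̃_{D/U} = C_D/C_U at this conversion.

0.205

C_A = C_{A0}(1−X) = 1.327 mol/L.
Along a PFR/batch, dC_D/dC_A = −r_D/(r_D+r_U) = −k₁/(k₁+k₂·C_A).
Integrating from C_{A0} to C_A: C_D = (0.196/0.353)·ln[(0.196+0.353·4.64)/(0.196+0.353·1.33)] = 0.5552·ln(1.834/0.6644) = 0.5637 mol/L.
C_U = (C_{A0}−C_A)−C_D = 2.749 mol/L; S̃_{D/U} = 0.5637/2.749 = 0.205.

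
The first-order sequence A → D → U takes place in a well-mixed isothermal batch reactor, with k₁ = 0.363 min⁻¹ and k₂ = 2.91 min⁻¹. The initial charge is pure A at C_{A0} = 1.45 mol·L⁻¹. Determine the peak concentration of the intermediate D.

0.134 mol·L⁻¹

Evaluating C_D at t_opt = ln(k₂/k₁)/(k₂−k₁) gives C_{D,max}/C_{A0} = (k₁/k₂)^[k₂/(k₂−k₁)].
= (0.363/2.91)^(2.91/(2.91−0.363)) = (0.1247)^(1.143) = 0.09272.
C_{D,max} = 0.09272×1.45 = 0.134 mol·L⁻¹.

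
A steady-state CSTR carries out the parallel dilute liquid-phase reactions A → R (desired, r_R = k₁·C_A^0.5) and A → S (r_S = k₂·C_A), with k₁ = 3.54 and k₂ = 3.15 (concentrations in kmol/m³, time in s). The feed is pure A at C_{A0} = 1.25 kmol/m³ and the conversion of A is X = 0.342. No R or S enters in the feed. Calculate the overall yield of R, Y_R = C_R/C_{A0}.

0.189

Exit C_A = C_{A0}(1−X) = 1.25×0.658 = 0.8225 kmol/m³.
Rates in a CSTR are evaluated at the outlet concentration: r_R = 3.54×0.8225^0.5 = 3.210, r_S = 3.15×0.8225 = 2.591.
Fraction of consumed A going to R: r_R/(r_R+r_S) = 0.5534.
C_R = 0.5534·C_{A0}·X = 0.5534×1.25×0.342 = 0.237 kmol/m³; Y_R = C_R/C_{A0} = 0.189.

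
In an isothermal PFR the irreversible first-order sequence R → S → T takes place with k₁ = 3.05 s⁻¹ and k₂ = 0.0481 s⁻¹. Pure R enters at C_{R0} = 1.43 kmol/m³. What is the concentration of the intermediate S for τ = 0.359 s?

0.942 kmol/m³

For first-order series with pure R initially, C_S(τ) = k₁C_{R0}/(k₂−k₁)·(e^(−k₁τ) − e^(−k₂τ)).
e^(−k₁τ) = e^(−3.05×0.359) = e^(−1.095) = 0.3346; e^(−k₂τ) = e^(−0.01727) = 0.9829.
C_S = 3.05×1.43/(0.0481−3.05) × (0.3346−0.9829) = (-1.453)×(-0.6483) = 0.9420 kmol/m³.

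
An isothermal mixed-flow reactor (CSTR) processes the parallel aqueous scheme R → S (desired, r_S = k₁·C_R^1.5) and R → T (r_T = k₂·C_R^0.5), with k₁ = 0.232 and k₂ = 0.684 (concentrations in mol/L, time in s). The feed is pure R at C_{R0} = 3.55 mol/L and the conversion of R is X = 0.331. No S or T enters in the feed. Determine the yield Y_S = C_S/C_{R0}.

Exit C_R = C_{R0}(1−X) = 3.55×0.669 = 2.375 mol/L.
In a CSTR the entire volume is at exit conditions, so r_S = 0.232×2.375^1.5 = 0.8491 and r_T = 0.684×2.375^0.5 = 1.054.
Fraction of consumed R going to S: r_S/(r_S+r_T) = 0.4461.
C_S = 0.4461·C_{R0}·X = 0.4461×3.55×0.331 = 0.524 mol/L; Y_S = C_S/C_{R0} = 0.148.

0.148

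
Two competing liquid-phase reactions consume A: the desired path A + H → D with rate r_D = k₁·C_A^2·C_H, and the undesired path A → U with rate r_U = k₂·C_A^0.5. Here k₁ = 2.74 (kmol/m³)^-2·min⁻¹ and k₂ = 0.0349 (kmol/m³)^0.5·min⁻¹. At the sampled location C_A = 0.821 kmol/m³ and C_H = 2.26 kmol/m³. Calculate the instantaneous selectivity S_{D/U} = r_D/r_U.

S_{D/U} = r_D/r_U = (k₁·C_A^2·C_H)/(k₂·C_A^0.5) = (k₁/k₂)·C_A^1.5·C_H.
= (2.74×0.8210^2×2.260) / (0.0349×0.8210^0.5) = 4.174/0.03162 = 132.
Since the desired path is higher order in A, keeping C_A high (PFR or concentrated feed) favours D.

132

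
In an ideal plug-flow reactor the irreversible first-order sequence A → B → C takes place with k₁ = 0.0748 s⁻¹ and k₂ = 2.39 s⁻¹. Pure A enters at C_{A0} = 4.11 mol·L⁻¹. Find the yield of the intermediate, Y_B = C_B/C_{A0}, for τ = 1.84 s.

0.0278

Solving the coupled first-order balances gives C_B(τ) = [k₁/(k₂−k₁)]·C_{A0}·(e^(−k₁τ) − e^(−k₂τ)).
e^(−k₁τ) = e^(−0.0748×1.84) = e^(−0.1376) = 0.8714; e^(−k₂τ) = e^(−4.398) = 0.01231.
C_B = 0.0748×4.11/(2.39−0.0748) × (0.8714−0.01231) = 0.1328×0.8591 = 0.1141 mol·L⁻¹.
Y_B = C_B/C_{A0} = 0.1141/4.11 = 0.0278.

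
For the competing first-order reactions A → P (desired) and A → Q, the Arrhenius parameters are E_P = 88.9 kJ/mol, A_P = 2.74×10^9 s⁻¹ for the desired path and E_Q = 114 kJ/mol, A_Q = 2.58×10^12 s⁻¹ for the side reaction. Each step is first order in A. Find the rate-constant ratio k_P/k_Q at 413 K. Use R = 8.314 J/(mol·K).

With equal orders, S_{P/Q} = k_P/k_Q = (A_P/A_Q)·exp[(E_Q−E_P)/(RT)].
(E_Q−E_P)/(RT) = (114−88.9)×10³/(8.314×413) = 25100/3434 = 7.310.
k_P/k_Q = (2.74×10^9/2.58×10^12)·exp(7.310) = 0.001062 × 1495 = 1.59.

1.59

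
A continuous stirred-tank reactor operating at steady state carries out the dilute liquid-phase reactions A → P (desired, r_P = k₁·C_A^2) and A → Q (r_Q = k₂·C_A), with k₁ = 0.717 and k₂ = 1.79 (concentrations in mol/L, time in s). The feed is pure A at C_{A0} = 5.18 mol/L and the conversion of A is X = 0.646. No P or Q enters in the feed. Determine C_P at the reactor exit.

1.42 mol/L

Exit C_A = C_{A0}(1−X) = 5.18×0.354 = 1.834 mol/L.
Rates in a CSTR are evaluated at the outlet concentration: r_P = 0.717×1.834^2 = 2.411, r_Q = 1.79×1.834 = 3.282.
Fraction of consumed A going to P: r_P/(r_P+r_Q) = 0.4235.
C_P = 0.4235·C_{A0}·X = 0.4235×5.18×0.646 = 1.42 mol/L.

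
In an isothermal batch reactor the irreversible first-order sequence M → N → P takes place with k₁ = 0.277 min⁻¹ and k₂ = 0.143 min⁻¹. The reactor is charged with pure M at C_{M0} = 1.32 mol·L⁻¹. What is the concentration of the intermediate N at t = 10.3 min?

0.468 mol·L⁻¹

The intermediate concentration in a first-order A→B→C sequence is C_N = k₁C_{M0}(e^(−k₁t) − e^(−k₂t))/(k₂−k₁).
e^(−k₁t) = e^(−0.277×10.3) = e^(−2.853) = 0.05767; e^(−k₂t) = e^(−1.473) = 0.2293.
C_N = 0.277×1.32/(0.143−0.277) × (0.05767−0.2293) = (-2.729)×(-0.1716) = 0.4682 mol·L⁻¹.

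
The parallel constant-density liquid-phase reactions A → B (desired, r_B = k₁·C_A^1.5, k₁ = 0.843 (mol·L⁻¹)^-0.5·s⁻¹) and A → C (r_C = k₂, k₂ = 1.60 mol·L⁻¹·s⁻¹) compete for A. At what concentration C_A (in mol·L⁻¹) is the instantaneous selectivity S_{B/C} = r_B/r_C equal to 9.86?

S_{B/C} = (k₁/k₂)·C_A^1.5 ⇒ C_A = (S·k₂/k₁)^(1/1.5).
= (9.86×1.60/0.843)^(0.6667) = (18.71)^(0.6667) = 7.05 mol·L⁻¹.

7.05 mol·L⁻¹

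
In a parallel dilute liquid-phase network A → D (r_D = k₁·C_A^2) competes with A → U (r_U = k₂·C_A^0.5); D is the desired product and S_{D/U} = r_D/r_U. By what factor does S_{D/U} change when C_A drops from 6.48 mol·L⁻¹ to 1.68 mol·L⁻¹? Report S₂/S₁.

S_{D/U} = (k₁/k₂)·C_A^1.5, so S₂/S₁ = (C_{A,2}/C_{A,1})^1.5.
= (1.68/6.48)^1.5 = (0.2593)^1.5 = 0.132.

0.132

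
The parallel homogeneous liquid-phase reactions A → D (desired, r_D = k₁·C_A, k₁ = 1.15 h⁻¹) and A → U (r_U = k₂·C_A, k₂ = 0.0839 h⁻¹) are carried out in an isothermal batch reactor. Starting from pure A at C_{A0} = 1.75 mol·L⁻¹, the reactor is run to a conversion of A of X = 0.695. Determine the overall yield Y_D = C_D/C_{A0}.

0.648

C_A = C_{A0}(1−X) = 0.5338 mol·L⁻¹.
Both paths are first order in A, so the instantaneous fraction to D is constant: dC_D/d(−C_A) = k₁/(k₁+k₂) = 0.9320.
C_D = 0.9320·(C_{A0}−C_A) = 0.9320×1.216 = 1.13 mol·L⁻¹.
Y_D = C_D/C_{A0} = 1.134/1.75 = 0.648.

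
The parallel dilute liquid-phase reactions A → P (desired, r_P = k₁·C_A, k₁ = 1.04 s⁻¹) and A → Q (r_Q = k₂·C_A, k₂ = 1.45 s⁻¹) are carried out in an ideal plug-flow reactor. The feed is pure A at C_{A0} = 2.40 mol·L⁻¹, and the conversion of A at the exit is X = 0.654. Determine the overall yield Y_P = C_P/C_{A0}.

C_A = C_{A0}(1−X) = 0.8304 mol·L⁻¹.
Both paths are first order in A, so the instantaneous fraction to P is constant: dC_P/d(−C_A) = k₁/(k₁+k₂) = 0.4177.
C_P = 0.4177·(C_{A0}−C_A) = 0.4177×1.570 = 0.656 mol·L⁻¹.
Y_P = C_P/C_{A0} = 0.6556/2.40 = 0.273.

0.273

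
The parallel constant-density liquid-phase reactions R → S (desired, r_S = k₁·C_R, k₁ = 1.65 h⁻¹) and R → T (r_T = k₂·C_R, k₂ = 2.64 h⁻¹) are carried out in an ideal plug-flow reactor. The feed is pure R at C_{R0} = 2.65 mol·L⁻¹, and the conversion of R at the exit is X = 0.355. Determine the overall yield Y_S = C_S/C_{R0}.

C_R = C_{R0}(1−X) = 1.709 mol·L⁻¹.
Both paths are first order in R, so the instantaneous fraction to S is constant: dC_S/d(−C_R) = k₁/(k₁+k₂) = 0.3846.
C_S = 0.3846·(C_{R0}−C_R) = 0.3846×0.9407 = 0.362 mol·L⁻¹.
Y_S = C_S/C_{R0} = 0.3618/2.65 = 0.137.

0.137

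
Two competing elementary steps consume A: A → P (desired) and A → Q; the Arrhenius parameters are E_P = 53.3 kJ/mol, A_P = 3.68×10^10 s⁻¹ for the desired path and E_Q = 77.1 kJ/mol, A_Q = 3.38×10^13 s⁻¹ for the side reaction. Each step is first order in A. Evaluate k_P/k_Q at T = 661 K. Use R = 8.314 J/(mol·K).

0.0827

With equal orders, S_{P/Q} = k_P/k_Q = (A_P/A_Q)·exp[(E_Q−E_P)/(RT)].
(E_Q−E_P)/(RT) = (77.1−53.3)×10³/(8.314×661) = 23800/5496 = 4.331.
k_P/k_Q = (3.68×10^10/3.38×10^13)·exp(4.331) = 0.001089 × 76.00 = 0.0827.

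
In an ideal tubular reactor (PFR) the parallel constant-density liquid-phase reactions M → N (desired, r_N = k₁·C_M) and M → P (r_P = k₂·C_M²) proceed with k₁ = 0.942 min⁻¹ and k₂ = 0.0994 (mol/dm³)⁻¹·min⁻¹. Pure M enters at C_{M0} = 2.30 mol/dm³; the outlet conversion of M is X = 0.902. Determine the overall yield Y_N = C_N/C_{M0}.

C_M = C_{M0}(1−X) = 0.2254 mol/dm³.
Along a PFR/batch, dC_N/dC_M = −r_N/(r_N+r_P) = −k₁/(k₁+k₂·C_M).
Integrating from C_{M0} to C_M: C_N = (0.942/0.0994)·ln[(0.942+0.0994·2.30)/(0.942+0.0994·0.225)] = 9.477·ln(1.171/0.9644) = 1.836 mol/dm³.
Y_N = C_N/C_{M0} = 1.836/2.30 = 0.798.

0.798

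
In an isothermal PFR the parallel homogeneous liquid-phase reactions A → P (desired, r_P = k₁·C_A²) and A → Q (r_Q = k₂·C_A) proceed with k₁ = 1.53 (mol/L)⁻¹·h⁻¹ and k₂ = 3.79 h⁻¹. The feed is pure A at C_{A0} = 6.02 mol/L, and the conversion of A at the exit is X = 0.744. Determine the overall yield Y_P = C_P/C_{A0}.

0.436

C_A = C_{A0}(1−X) = 1.541 mol/L.
Along a PFR/batch, dC_Q/dC_A = −r_Q/(r_P+r_Q) = −k₂/(k₂+k₁·C_A).
Integrating from C_{A0} to C_A: C_Q = (3.79/1.53)·ln[(3.79+1.53·6.02)/(3.79+1.53·1.54)] = 2.477·ln(13.00/6.148) = 1.855 mol/L.
Then C_P = (C_{A0}−C_A) − C_Q = 4.479 − 1.855 = 2.624 mol/L.
Y_P = C_P/C_{A0} = 2.624/6.02 = 0.436.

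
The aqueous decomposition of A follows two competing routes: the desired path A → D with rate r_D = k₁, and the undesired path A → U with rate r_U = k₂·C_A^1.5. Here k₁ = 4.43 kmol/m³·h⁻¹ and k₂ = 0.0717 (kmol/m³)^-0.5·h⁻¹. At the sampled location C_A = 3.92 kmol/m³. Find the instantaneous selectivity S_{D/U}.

7.96

S_{D/U} = r_D/r_U = (k₁)/(k₂·C_A^1.5) = (k₁/k₂)·C_A^-1.5.
= (4.43) / (0.0717×3.920^1.5) = 4.430/0.5565 = 7.96.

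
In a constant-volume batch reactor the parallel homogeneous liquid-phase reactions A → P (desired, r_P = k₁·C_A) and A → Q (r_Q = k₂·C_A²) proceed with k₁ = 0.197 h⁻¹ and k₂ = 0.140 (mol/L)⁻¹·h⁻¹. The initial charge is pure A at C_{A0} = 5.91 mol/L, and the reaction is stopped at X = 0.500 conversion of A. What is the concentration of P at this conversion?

C_A = C_{A0}(1−X) = 2.955 mol/L.
Along a PFR/batch, dC_P/dC_A = −r_P/(r_P+r_Q) = −k₁/(k₁+k₂·C_A).
Integrating from C_{A0} to C_A: C_P = (0.197/0.140)·ln[(0.197+0.140·5.91)/(0.197+0.140·2.96)] = 1.407·ln(1.024/0.6107) = 0.7279 mol/L.

0.728 mol/L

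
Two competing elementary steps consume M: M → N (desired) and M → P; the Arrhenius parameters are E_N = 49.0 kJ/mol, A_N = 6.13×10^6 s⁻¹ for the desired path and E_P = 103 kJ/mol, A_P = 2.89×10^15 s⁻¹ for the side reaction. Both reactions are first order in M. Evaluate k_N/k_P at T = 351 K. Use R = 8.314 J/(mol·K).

k_N/k_P = (A_N/A_P)·exp[−(E_N−E_P)/(RT)] = (A_N/A_P)·exp[(E_P−E_N)/(RT)].
(E_P−E_N)/(RT) = (103−49.0)×10³/(8.314×351) = 54000/2918 = 18.50.
k_N/k_P = (6.13×10^6/2.89×10^15)·exp(18.50) = 2.121×10^-9 × 1.087×10^8 = 0.231.

0.231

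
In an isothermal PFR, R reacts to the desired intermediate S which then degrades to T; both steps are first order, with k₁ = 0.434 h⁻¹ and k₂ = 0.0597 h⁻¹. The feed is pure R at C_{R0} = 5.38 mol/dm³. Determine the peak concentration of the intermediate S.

At the optimum, C_{S,max}/C_{R0} = (k₁/k₂)^[k₂/(k₂−k₁)].
= (0.434/0.0597)^(0.0597/(0.0597−0.434)) = (7.270)^(-0.1595) = 0.7288.
C_{S,max} = 0.7288×5.38 = 3.92 mol/dm³.

3.92 mol/dm³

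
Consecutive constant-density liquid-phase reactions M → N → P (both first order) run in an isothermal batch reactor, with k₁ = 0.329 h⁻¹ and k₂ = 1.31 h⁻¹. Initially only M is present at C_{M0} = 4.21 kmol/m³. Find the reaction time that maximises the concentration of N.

Setting dC_N/dt = 0 gives t_opt = ln(k₂/k₁)/(k₂−k₁).
= ln(1.31/0.329)/(1.31−0.329) = ln(3.982)/0.9810 = 1.382/0.9810 = 1.41 h.

1.41 h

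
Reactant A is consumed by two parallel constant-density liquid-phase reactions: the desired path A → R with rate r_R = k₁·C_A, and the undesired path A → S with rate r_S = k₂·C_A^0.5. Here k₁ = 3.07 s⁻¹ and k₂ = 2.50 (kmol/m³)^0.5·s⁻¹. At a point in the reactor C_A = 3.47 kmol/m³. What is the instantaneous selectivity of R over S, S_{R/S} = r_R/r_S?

2.29

S_{R/S} = r_R/r_S = (k₁·C_A)/(k₂·C_A^0.5) = (k₁/k₂)·C_A^0.5.
= (3.07×3.470) / (2.50×3.470^0.5) = 10.65/4.657 = 2.29.
Since the desired path is higher order in A, keeping C_A high (PFR or concentrated feed) favours R.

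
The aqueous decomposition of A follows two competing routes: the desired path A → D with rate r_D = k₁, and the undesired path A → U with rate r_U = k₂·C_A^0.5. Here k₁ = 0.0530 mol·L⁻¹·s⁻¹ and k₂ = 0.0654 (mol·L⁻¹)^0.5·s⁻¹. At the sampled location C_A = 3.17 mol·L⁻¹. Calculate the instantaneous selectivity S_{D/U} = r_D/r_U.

S_{D/U} = r_D/r_U = (k₁)/(k₂·C_A^0.5) = (k₁/k₂)·C_A^-0.5.
= (0.0530) / (0.0654×3.170^0.5) = 0.05300/0.1164 = 0.455.
The undesired path is higher order in A, so low C_A (CSTR or dilute feed) favours D.

0.455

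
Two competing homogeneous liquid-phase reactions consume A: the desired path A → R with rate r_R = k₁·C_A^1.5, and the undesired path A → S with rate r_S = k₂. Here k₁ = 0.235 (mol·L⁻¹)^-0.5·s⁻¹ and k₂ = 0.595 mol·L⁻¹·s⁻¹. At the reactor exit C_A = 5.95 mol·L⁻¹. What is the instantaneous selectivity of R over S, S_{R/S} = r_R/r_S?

S_{R/S} = r_R/r_S = (k₁·C_A^1.5)/(k₂) = (k₁/k₂)·C_A^1.5.
= (0.235×5.950^1.5) / (0.595) = 3.411/0.5950 = 5.73.
Since the desired path is higher order in A, keeping C_A high (PFR or concentrated feed) favours R.

5.73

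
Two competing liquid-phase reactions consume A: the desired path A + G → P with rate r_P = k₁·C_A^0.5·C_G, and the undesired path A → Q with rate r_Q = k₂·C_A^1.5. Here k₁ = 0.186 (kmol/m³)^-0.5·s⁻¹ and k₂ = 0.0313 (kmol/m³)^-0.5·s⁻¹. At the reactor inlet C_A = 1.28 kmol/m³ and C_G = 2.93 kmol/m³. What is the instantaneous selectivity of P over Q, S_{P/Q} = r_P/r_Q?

S_{P/Q} = r_P/r_Q = (k₁·C_A^0.5·C_G)/(k₂·C_A^1.5) = (k₁/k₂)·C_A⁻¹·C_G.
= (0.186×1.280^0.5×2.930) / (0.0313×1.280^1.5) = 0.6166/0.04533 = 13.6.
The undesired path is higher order in A, so low C_A (CSTR or dilute feed) favours P.

13.6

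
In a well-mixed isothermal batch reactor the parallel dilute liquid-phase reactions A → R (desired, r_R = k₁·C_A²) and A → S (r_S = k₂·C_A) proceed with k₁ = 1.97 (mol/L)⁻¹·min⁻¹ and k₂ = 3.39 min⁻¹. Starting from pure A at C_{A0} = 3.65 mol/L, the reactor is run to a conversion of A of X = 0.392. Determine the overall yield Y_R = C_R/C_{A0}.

C_A = C_{A0}(1−X) = 2.219 mol/L.
Along a PFR/batch, dC_S/dC_A = −r_S/(r_R+r_S) = −k₂/(k₂+k₁·C_A).
Integrating from C_{A0} to C_A: C_S = (3.39/1.97)·ln[(3.39+1.97·3.65)/(3.39+1.97·2.22)] = 1.721·ln(10.58/7.762) = 0.5331 mol/L.
Then C_R = (C_{A0}−C_A) − C_S = 1.431 − 0.5331 = 0.8977 mol/L.
Y_R = C_R/C_{A0} = 0.8977/3.65 = 0.246.

0.246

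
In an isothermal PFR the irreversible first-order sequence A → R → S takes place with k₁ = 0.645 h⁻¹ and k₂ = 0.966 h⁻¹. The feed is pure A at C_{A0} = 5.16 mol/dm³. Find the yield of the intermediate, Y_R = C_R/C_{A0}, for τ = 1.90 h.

For first-order series with pure A initially, C_R(τ) = k₁C_{A0}/(k₂−k₁)·(e^(−k₁τ) − e^(−k₂τ)).
e^(−k₁τ) = e^(−0.645×1.90) = e^(−1.226) = 0.2936; e^(−k₂τ) = e^(−1.835) = 0.1595.
C_R = 0.645×5.16/(0.966−0.645) × (0.2936−0.1595) = 10.37×0.1341 = 1.390 mol/dm³.
Y_R = C_R/C_{A0} = 1.390/5.16 = 0.269.

0.269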